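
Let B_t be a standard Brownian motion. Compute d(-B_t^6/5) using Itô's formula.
d(-B_t^6/5) = (-3*B_t^4) dt + (-6*B_t^5/5) dB_t

Itô's formula for f(B_t) gives d f(B_t) = f'(B_t) dB_t + (1/2) f''(B_t) dt. Compute derivatives of f(x) = -x^6/5:
  f'(x)  = -6*x^5/5
  f''(x) = -6*x^4
Substitute x = B_t and multiply the f'' term by 1/2:
  drift     = (1/2) * (-6*x^4) evaluated at B_t = -3*B_t^4
  diffusion = (-6*x^5/5) evaluated at B_t = -6*B_t^5/5
Therefore d(-B_t^6/5) = (-3*B_t^4) dt + (-6*B_t^5/5) dB_t.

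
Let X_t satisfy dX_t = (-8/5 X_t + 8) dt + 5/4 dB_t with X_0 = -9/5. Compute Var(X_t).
Var(X_t) = 125/256 - 125*exp(-16*t/5)/256

The variance V(t) = Var(X_t) satisfies V'(t) = 2 a V(t) + c^2 with V(0) = 0 (drift coefficient is linear in X, diffusion is constant). With a = -8/5, c = 5/4, the solution is
  V(t) = (c^2 / (2 a)) * (exp(2 a t) - 1)
       = ((5/4)^2 / (2*(-8/5))) * (exp((-16/5) t) - 1)
       = 125/256 - 125*exp(-16*t/5)/256.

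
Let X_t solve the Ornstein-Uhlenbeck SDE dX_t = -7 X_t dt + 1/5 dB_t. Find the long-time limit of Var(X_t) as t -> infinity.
lim Var(X_t) = 1/350

The OU SDE dX = -theta X dt + sigma dB admits the integrating factor exp(theta t): d(exp(theta t) X_t) = sigma exp(theta t) dB_t. Integrating from 0 to t gives X_t = x_0 * exp(-theta t) + sigma * int_0^t exp(-theta (t-s)) dB_s for any initial x_0. The Itô integral has variance (by the Itô isometry) sigma^2 * int_0^t exp(-2 theta (t - s)) ds = sigma^2 * (1 - exp(-2 theta t)) / (2 theta), independent of x_0.
With theta = 7, sigma = 1/5:
  Var(X_t) = (1/5)^2 * (1 - exp(-2*7 t)) / (2 * 7) = 1/350 - exp(-14*t)/350.
As t -> infinity, exp(-2*7 t) -> 0, so the stationary variance is sigma^2 / (2 theta) = 1/350.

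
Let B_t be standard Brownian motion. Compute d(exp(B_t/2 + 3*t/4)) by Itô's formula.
d(exp(B_t/2 + 3*t/4)) = (7*exp(B_t/2 + 3*t/4)/8) dt + (exp(B_t/2 + 3*t/4)/2) dB_t

Itô's formula for f(t, x): d f(t, B_t) = (f_t + (1/2) f_xx) dt + f_x dB_t. Compute partials of f(t, x) = exp(3*t/4 + x/2):
  f_t(t,x)  = 3*exp(3*t/4 + x/2)/4
  f_x(t,x)  = exp(3*t/4 + x/2)/2
  f_xx(t,x) = exp(3*t/4 + x/2)/4
Assemble drift = f_t + (1/2) f_xx = 7*exp(3*t/4 + x/2)/8 and diffusion = f_x = exp(3*t/4 + x/2)/2. Substituting x = B_t:
  d(exp(B_t/2 + 3*t/4)) = (7*exp(B_t/2 + 3*t/4)/8) dt + (exp(B_t/2 + 3*t/4)/2) dB_t.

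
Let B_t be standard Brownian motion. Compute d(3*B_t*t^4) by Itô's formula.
d(3*B_t*t^4) = (12*B_t*t^3) dt + (3*t^4) dB_t

Itô's formula for f(t, x): d f(t, B_t) = (f_t + (1/2) f_xx) dt + f_x dB_t. Compute partials of f(t, x) = 3*t^4*x:
  f_t(t,x)  = 12*t^3*x
  f_x(t,x)  = 3*t^4
  f_xx(t,x) = 0
Assemble drift = f_t + (1/2) f_xx = 12*t^3*x and diffusion = f_x = 3*t^4. Substituting x = B_t:
  d(3*B_t*t^4) = (12*B_t*t^3) dt + (3*t^4) dB_t.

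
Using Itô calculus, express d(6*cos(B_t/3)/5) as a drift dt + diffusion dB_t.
d(6*cos(B_t/3)/5) = (-cos(B_t/3)/15) dt + (-2*sin(B_t/3)/5) dB_t

Itô's formula for f(B_t) gives d f(B_t) = f'(B_t) dB_t + (1/2) f''(B_t) dt. Compute derivatives of f(x) = 6*cos(x/3)/5:
  f'(x)  = -2*sin(x/3)/5
  f''(x) = -2*cos(x/3)/15
Substitute x = B_t and multiply the f'' term by 1/2:
  drift     = (1/2) * (-2*cos(x/3)/15) evaluated at B_t = -cos(B_t/3)/15
  diffusion = (-2*sin(x/3)/5) evaluated at B_t = -2*sin(B_t/3)/5
Therefore d(6*cos(B_t/3)/5) = (-cos(B_t/3)/15) dt + (-2*sin(B_t/3)/5) dB_t.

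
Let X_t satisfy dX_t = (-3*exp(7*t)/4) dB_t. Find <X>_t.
<X>_t = 9*exp(14*t)/224 - 9/224

For an Itô process dX_t = a(t) dt + b(t) dB_t, the quadratic variation is <X>_t = int_0^t b(s)^2 ds (the drift term does not contribute). Here b(s) = -3*exp(7*s)/4, so
  b(s)^2 = 9*exp(14*s)/16.
Integrating from 0 to t:
  <X>_t = int_0^t (9*exp(14*s)/16) ds = 9*exp(14*t)/224 - 9/224.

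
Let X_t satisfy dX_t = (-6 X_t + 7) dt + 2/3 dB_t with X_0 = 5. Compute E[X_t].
E[X_t] = 7/6 + 23*exp(-6*t)/6

Taking expectations and using E[dB_t] = 0, the mean m(t) = E[X_t] satisfies the ODE m'(t) = a m(t) + b with m(0) = x_0. With a = -6, b = 7, x_0 = 5, the solution is
  m(t) = x_0 * exp(a t) + (b/a) * (exp(a t) - 1)
       = 5 * exp((-6) t) + (7/(-6)) * (exp((-6) t) - 1)
       = 7/6 + 23*exp(-6*t)/6.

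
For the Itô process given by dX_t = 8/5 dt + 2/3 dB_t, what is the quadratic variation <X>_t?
<X>_t = 4*t/9

For an Itô process dX_t = a(t) dt + b(t) dB_t, the quadratic variation is <X>_t = int_0^t b(s)^2 ds (the drift term does not contribute). Here b(s) = 2/3, so
  b(s)^2 = 4/9.
Integrating from 0 to t:
  <X>_t = int_0^t (4/9) ds = 4*t/9.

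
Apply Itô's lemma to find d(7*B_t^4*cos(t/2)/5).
d(7*B_t^4*cos(t/2)/5) = (7*B_t^2*(-B_t^2*sin(t/2) + 12*cos(t/2))/10) dt + (28*B_t^3*cos(t/2)/5) dB_t

Itô's formula for f(t, x): d f(t, B_t) = (f_t + (1/2) f_xx) dt + f_x dB_t. Compute partials of f(t, x) = 7*x^4*cos(t/2)/5:
  f_t(t,x)  = -7*x^4*sin(t/2)/10
  f_x(t,x)  = 28*x^3*cos(t/2)/5
  f_xx(t,x) = 84*x^2*cos(t/2)/5
Assemble drift = f_t + (1/2) f_xx = 7*x^2*(-x^2*sin(t/2) + 12*cos(t/2))/10 and diffusion = f_x = 28*x^3*cos(t/2)/5. Substituting x = B_t:
  d(7*B_t^4*cos(t/2)/5) = (7*B_t^2*(-B_t^2*sin(t/2) + 12*cos(t/2))/10) dt + (28*B_t^3*cos(t/2)/5) dB_t.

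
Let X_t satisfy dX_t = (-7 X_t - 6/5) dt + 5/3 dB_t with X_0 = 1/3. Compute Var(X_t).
Var(X_t) = 25/126 - 25*exp(-14*t)/126

The variance V(t) = Var(X_t) satisfies V'(t) = 2 a V(t) + c^2 with V(0) = 0 (drift coefficient is linear in X, diffusion is constant). With a = -7, c = 5/3, the solution is
  V(t) = (c^2 / (2 a)) * (exp(2 a t) - 1)
       = ((5/3)^2 / (2*(-7))) * (exp((-14) t) - 1)
       = 25/126 - 25*exp(-14*t)/126.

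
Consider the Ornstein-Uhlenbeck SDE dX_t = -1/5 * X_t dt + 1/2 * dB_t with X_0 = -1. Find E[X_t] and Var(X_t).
E[X_t] = -exp(-t/5); Var(X_t) = 5/8 - 5*exp(-2*t/5)/8

The OU SDE dX = -theta X dt + sigma dB admits the integrating factor exp(theta t): d(exp(theta t) X_t) = sigma exp(theta t) dB_t. Integrating from 0 to t:
  X_t = x_0 * exp(-theta t) + sigma * int_0^t exp(-theta (t-s)) dB_s.
The Itô integral has mean 0 and (by the Itô isometry) variance sigma^2 * int_0^t exp(-2 theta (t - s)) ds = sigma^2 * (1 - exp(-2 theta t)) / (2 theta).
With theta = 1/5, sigma = 1/2, x_0 = -1:
  E[X_t] = -1 * exp(-1/5 t) = -exp(-t/5)
  Var(X_t) = (1/2)^2 * (1 - exp(-2*1/5 t)) / (2 * 1/5) = 5/8 - 5*exp(-2*t/5)/8.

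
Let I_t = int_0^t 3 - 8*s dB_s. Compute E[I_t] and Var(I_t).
E[I_t] = 0; Var(I_t) = t*(64*t^2 - 72*t + 27)/3

The Itô integral of a deterministic integrand f(s) has mean 0 because each increment f(s) * (B_{s+ds} - B_s) has mean 0. By the Itô isometry:
  Var( int_0^t f(s) dB_s ) = E[ (int_0^t f(s) dB_s)^2 ] = int_0^t f(s)^2 ds.
Here f(s) = 3 - 8*s, so f(s)^2 = (8*s - 3)^2. Integrate:
  int_0^t ((8*s - 3)^2) ds = t*(64*t^2 - 72*t + 27)/3.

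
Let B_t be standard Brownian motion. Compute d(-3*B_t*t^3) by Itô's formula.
d(-3*B_t*t^3) = (-9*B_t*t^2) dt + (-3*t^3) dB_t

Itô's formula for f(t, x): d f(t, B_t) = (f_t + (1/2) f_xx) dt + f_x dB_t. Compute partials of f(t, x) = -3*t^3*x:
  f_t(t,x)  = -9*t^2*x
  f_x(t,x)  = -3*t^3
  f_xx(t,x) = 0
Assemble drift = f_t + (1/2) f_xx = -9*t^2*x and diffusion = f_x = -3*t^3. Substituting x = B_t:
  d(-3*B_t*t^3) = (-9*B_t*t^2) dt + (-3*t^3) dB_t.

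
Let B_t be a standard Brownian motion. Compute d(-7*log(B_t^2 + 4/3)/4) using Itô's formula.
d(-7*log(B_t^2 + 4/3)/4) = (21*(3*B_t^2 - 4)/(4*(3*B_t^2 + 4)^2)) dt + (-21*B_t/(6*B_t^2 + 8)) dB_t

Itô's formula for f(B_t) gives d f(B_t) = f'(B_t) dB_t + (1/2) f''(B_t) dt. Compute derivatives of f(x) = -7*log(x^2 + 4/3)/4:
  f'(x)  = -21*x/(6*x^2 + 8)
  f''(x) = 21*(3*x^2 - 4)/(2*(3*x^2 + 4)^2)
Substitute x = B_t and multiply the f'' term by 1/2:
  drift     = (1/2) * (21*(3*x^2 - 4)/(2*(3*x^2 + 4)^2)) evaluated at B_t = 21*(3*B_t^2 - 4)/(4*(3*B_t^2 + 4)^2)
  diffusion = (-21*x/(6*x^2 + 8)) evaluated at B_t = -21*B_t/(6*B_t^2 + 8)
Therefore d(-7*log(B_t^2 + 4/3)/4) = (21*(3*B_t^2 - 4)/(4*(3*B_t^2 + 4)^2)) dt + (-21*B_t/(6*B_t^2 + 8)) dB_t.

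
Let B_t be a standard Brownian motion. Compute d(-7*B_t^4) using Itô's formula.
d(-7*B_t^4) = (-42*B_t^2) dt + (-28*B_t^3) dB_t

Itô's formula for f(B_t) gives d f(B_t) = f'(B_t) dB_t + (1/2) f''(B_t) dt. Compute derivatives of f(x) = -7*x^4:
  f'(x)  = -28*x^3
  f''(x) = -84*x^2
Substitute x = B_t and multiply the f'' term by 1/2:
  drift     = (1/2) * (-84*x^2) evaluated at B_t = -42*B_t^2
  diffusion = (-28*x^3) evaluated at B_t = -28*B_t^3
Therefore d(-7*B_t^4) = (-42*B_t^2) dt + (-28*B_t^3) dB_t.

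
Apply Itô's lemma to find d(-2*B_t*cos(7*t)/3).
d(-2*B_t*cos(7*t)/3) = (14*B_t*sin(7*t)/3) dt + (-2*cos(7*t)/3) dB_t

Itô's formula for f(t, x): d f(t, B_t) = (f_t + (1/2) f_xx) dt + f_x dB_t. Compute partials of f(t, x) = -2*x*cos(7*t)/3:
  f_t(t,x)  = 14*x*sin(7*t)/3
  f_x(t,x)  = -2*cos(7*t)/3
  f_xx(t,x) = 0
Assemble drift = f_t + (1/2) f_xx = 14*x*sin(7*t)/3 and diffusion = f_x = -2*cos(7*t)/3. Substituting x = B_t:
  d(-2*B_t*cos(7*t)/3) = (14*B_t*sin(7*t)/3) dt + (-2*cos(7*t)/3) dB_t.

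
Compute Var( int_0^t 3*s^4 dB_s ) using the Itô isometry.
Var = t^9

The Itô integral of a deterministic integrand f(s) has mean 0 because each increment f(s) * (B_{s+ds} - B_s) has mean 0. By the Itô isometry:
  Var( int_0^t f(s) dB_s ) = E[ (int_0^t f(s) dB_s)^2 ] = int_0^t f(s)^2 ds.
Here f(s) = 3*s^4, so f(s)^2 = 9*s^8. Integrate:
  int_0^t (9*s^8) ds = t^9.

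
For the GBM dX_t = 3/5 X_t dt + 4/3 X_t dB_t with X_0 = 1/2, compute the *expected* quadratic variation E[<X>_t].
E[<X>_t] = 10*exp(134*t/45)/67 - 10/67

<X>_t = int_0^t ((4/3) * X_s)^2 ds. Taking expectation inside the integral: E[<X>_t] = (4/3)^2 * int_0^t E[X_s^2] ds. For GBM, E[X_s^2] = x_0^2 * exp((2 mu + sigma^2) s). Integrating:
  E[<X>_t] = (4/3)^2 * (1/2)^2 * (exp((2*(3/5) + (4/3)^2) t) - 1) / (2*(3/5) + (4/3)^2)
           = (4/3)^2 * (1/2)^2 * (exp((134/45) t) - 1) / (134/45) = 10*exp(134*t/45)/67 - 10/67.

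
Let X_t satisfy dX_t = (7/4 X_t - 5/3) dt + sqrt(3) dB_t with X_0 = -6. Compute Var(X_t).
Var(X_t) = 6*exp(7*t/2)/7 - 6/7

The variance V(t) = Var(X_t) satisfies V'(t) = 2 a V(t) + c^2 with V(0) = 0 (drift coefficient is linear in X, diffusion is constant). With a = 7/4, c = sqrt(3), the solution is
  V(t) = (c^2 / (2 a)) * (exp(2 a t) - 1)
       = (sqrt(3)^2 / (2*(7/4))) * (exp((7/2) t) - 1)
       = 6*exp(7*t/2)/7 - 6/7.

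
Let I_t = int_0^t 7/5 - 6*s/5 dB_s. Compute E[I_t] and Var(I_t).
E[I_t] = 0; Var(I_t) = t*(12*t^2 - 42*t + 49)/25

The Itô integral of a deterministic integrand f(s) has mean 0 because each increment f(s) * (B_{s+ds} - B_s) has mean 0. By the Itô isometry:
  Var( int_0^t f(s) dB_s ) = E[ (int_0^t f(s) dB_s)^2 ] = int_0^t f(s)^2 ds.
Here f(s) = 7/5 - 6*s/5, so f(s)^2 = (6*s - 7)^2/25. Integrate:
  int_0^t ((6*s - 7)^2/25) ds = t*(12*t^2 - 42*t + 49)/25.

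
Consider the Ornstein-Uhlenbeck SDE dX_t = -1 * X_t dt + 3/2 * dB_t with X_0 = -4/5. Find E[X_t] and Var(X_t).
E[X_t] = -4*exp(-t)/5; Var(X_t) = 9/8 - 9*exp(-2*t)/8

The OU SDE dX = -theta X dt + sigma dB admits the integrating factor exp(theta t): d(exp(theta t) X_t) = sigma exp(theta t) dB_t. Integrating from 0 to t:
  X_t = x_0 * exp(-theta t) + sigma * int_0^t exp(-theta (t-s)) dB_s.
The Itô integral has mean 0 and (by the Itô isometry) variance sigma^2 * int_0^t exp(-2 theta (t - s)) ds = sigma^2 * (1 - exp(-2 theta t)) / (2 theta).
With theta = 1, sigma = 3/2, x_0 = -4/5:
  E[X_t] = -4/5 * exp(-1 t) = -4*exp(-t)/5
  Var(X_t) = (3/2)^2 * (1 - exp(-2*1 t)) / (2 * 1) = 9/8 - 9*exp(-2*t)/8.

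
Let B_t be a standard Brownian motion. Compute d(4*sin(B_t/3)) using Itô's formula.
d(4*sin(B_t/3)) = (-2*sin(B_t/3)/9) dt + (4*cos(B_t/3)/3) dB_t

Itô's formula for f(B_t) gives d f(B_t) = f'(B_t) dB_t + (1/2) f''(B_t) dt. Compute derivatives of f(x) = 4*sin(x/3):
  f'(x)  = 4*cos(x/3)/3
  f''(x) = -4*sin(x/3)/9
Substitute x = B_t and multiply the f'' term by 1/2:
  drift     = (1/2) * (-4*sin(x/3)/9) evaluated at B_t = -2*sin(B_t/3)/9
  diffusion = (4*cos(x/3)/3) evaluated at B_t = 4*cos(B_t/3)/3
Therefore d(4*sin(B_t/3)) = (-2*sin(B_t/3)/9) dt + (4*cos(B_t/3)/3) dB_t.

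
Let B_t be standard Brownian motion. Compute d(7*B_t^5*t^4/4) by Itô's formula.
d(7*B_t^5*t^4/4) = (B_t^3*t^3*(7*B_t^2 + 35*t/2)) dt + (35*B_t^4*t^4/4) dB_t

Itô's formula for f(t, x): d f(t, B_t) = (f_t + (1/2) f_xx) dt + f_x dB_t. Compute partials of f(t, x) = 7*t^4*x^5/4:
  f_t(t,x)  = 7*t^3*x^5
  f_x(t,x)  = 35*t^4*x^4/4
  f_xx(t,x) = 35*t^4*x^3
Assemble drift = f_t + (1/2) f_xx = t^3*x^3*(35*t/2 + 7*x^2) and diffusion = f_x = 35*t^4*x^4/4. Substituting x = B_t:
  d(7*B_t^5*t^4/4) = (B_t^3*t^3*(7*B_t^2 + 35*t/2)) dt + (35*B_t^4*t^4/4) dB_t.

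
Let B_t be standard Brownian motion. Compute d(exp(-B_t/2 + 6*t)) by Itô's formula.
d(exp(-B_t/2 + 6*t)) = (49*exp(-B_t/2 + 6*t)/8) dt + (-exp(-B_t/2 + 6*t)/2) dB_t

Itô's formula for f(t, x): d f(t, B_t) = (f_t + (1/2) f_xx) dt + f_x dB_t. Compute partials of f(t, x) = exp(6*t - x/2):
  f_t(t,x)  = 6*exp(6*t - x/2)
  f_x(t,x)  = -exp(6*t - x/2)/2
  f_xx(t,x) = exp(6*t - x/2)/4
Assemble drift = f_t + (1/2) f_xx = 49*exp(6*t - x/2)/8 and diffusion = f_x = -exp(6*t - x/2)/2. Substituting x = B_t:
  d(exp(-B_t/2 + 6*t)) = (49*exp(-B_t/2 + 6*t)/8) dt + (-exp(-B_t/2 + 6*t)/2) dB_t.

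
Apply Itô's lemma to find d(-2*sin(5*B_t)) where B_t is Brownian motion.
d(-2*sin(5*B_t)) = (25*sin(5*B_t)) dt + (-10*cos(5*B_t)) dB_t

Itô's formula for f(B_t) gives d f(B_t) = f'(B_t) dB_t + (1/2) f''(B_t) dt. Compute derivatives of f(x) = -2*sin(5*x):
  f'(x)  = -10*cos(5*x)
  f''(x) = 50*sin(5*x)
Substitute x = B_t and multiply the f'' term by 1/2:
  drift     = (1/2) * (50*sin(5*x)) evaluated at B_t = 25*sin(5*B_t)
  diffusion = (-10*cos(5*x)) evaluated at B_t = -10*cos(5*B_t)
Therefore d(-2*sin(5*B_t)) = (25*sin(5*B_t)) dt + (-10*cos(5*B_t)) dB_t.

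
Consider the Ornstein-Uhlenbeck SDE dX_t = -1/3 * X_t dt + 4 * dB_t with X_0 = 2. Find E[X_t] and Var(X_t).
E[X_t] = 2*exp(-t/3); Var(X_t) = 24 - 24*exp(-2*t/3)

The OU SDE dX = -theta X dt + sigma dB admits the integrating factor exp(theta t): d(exp(theta t) X_t) = sigma exp(theta t) dB_t. Integrating from 0 to t:
  X_t = x_0 * exp(-theta t) + sigma * int_0^t exp(-theta (t-s)) dB_s.
The Itô integral has mean 0 and (by the Itô isometry) variance sigma^2 * int_0^t exp(-2 theta (t - s)) ds = sigma^2 * (1 - exp(-2 theta t)) / (2 theta).
With theta = 1/3, sigma = 4, x_0 = 2:
  E[X_t] = 2 * exp(-1/3 t) = 2*exp(-t/3)
  Var(X_t) = (4)^2 * (1 - exp(-2*1/3 t)) / (2 * 1/3) = 24 - 24*exp(-2*t/3).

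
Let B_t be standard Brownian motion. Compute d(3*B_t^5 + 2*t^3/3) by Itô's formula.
d(3*B_t^5 + 2*t^3/3) = (30*B_t^3 + 2*t^2) dt + (15*B_t^4) dB_t

Itô's formula for f(t, x): d f(t, B_t) = (f_t + (1/2) f_xx) dt + f_x dB_t. Compute partials of f(t, x) = 2*t^3/3 + 3*x^5:
  f_t(t,x)  = 2*t^2
  f_x(t,x)  = 15*x^4
  f_xx(t,x) = 60*x^3
Assemble drift = f_t + (1/2) f_xx = 2*t^2 + 30*x^3 and diffusion = f_x = 15*x^4. Substituting x = B_t:
  d(3*B_t^5 + 2*t^3/3) = (30*B_t^3 + 2*t^2) dt + (15*B_t^4) dB_t.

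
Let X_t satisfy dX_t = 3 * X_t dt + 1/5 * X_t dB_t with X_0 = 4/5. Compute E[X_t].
E[X_t] = 4*exp(3*t)/5

For GBM dX = mu X dt + sigma X dB with X_0 = x_0, apply Itô to Y = log X: dY = (mu - sigma^2/2) dt + sigma dB, so Y_t = log(x_0) + (mu - sigma^2/2) t + sigma B_t and hence X_t = x_0 * exp((mu - sigma^2/2) t + sigma B_t).
With mu = 3, sigma = 1/5, x_0 = 4/5, this gives:
  X_t = 4/5 * exp((149/50) * t + (1/5) * B_t).
Since sigma*B_t ~ Normal(0, sigma^2 t), E[exp(sigma*B_t)] = exp(sigma^2 t / 2); so E[X_t] = x_0 * exp((mu - sigma^2/2) t) * exp(sigma^2 t / 2) = x_0 * exp(mu t) = 4*exp(3*t)/5.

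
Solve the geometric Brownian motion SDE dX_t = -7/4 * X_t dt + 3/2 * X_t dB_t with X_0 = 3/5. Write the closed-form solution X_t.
X_t = 3/5 * exp((-23/8) * t + (3/2) * B_t)

For GBM dX = mu X dt + sigma X dB with X_0 = x_0, apply Itô to Y = log X: dY = (mu - sigma^2/2) dt + sigma dB, so Y_t = log(x_0) + (mu - sigma^2/2) t + sigma B_t and hence X_t = x_0 * exp((mu - sigma^2/2) t + sigma B_t).
With mu = -7/4, sigma = 3/2, x_0 = 3/5, this gives:
  X_t = 3/5 * exp((-23/8) * t + (3/2) * B_t).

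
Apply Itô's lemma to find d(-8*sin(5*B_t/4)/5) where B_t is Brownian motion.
d(-8*sin(5*B_t/4)/5) = (5*sin(5*B_t/4)/4) dt + (-2*cos(5*B_t/4)) dB_t

Itô's formula for f(B_t) gives d f(B_t) = f'(B_t) dB_t + (1/2) f''(B_t) dt. Compute derivatives of f(x) = -8*sin(5*x/4)/5:
  f'(x)  = -2*cos(5*x/4)
  f''(x) = 5*sin(5*x/4)/2
Substitute x = B_t and multiply the f'' term by 1/2:
  drift     = (1/2) * (5*sin(5*x/4)/2) evaluated at B_t = 5*sin(5*B_t/4)/4
  diffusion = (-2*cos(5*x/4)) evaluated at B_t = -2*cos(5*B_t/4)
Therefore d(-8*sin(5*B_t/4)/5) = (5*sin(5*B_t/4)/4) dt + (-2*cos(5*B_t/4)) dB_t.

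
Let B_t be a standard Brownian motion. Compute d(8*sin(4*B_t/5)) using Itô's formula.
d(8*sin(4*B_t/5)) = (-64*sin(4*B_t/5)/25) dt + (32*cos(4*B_t/5)/5) dB_t

Itô's formula for f(B_t) gives d f(B_t) = f'(B_t) dB_t + (1/2) f''(B_t) dt. Compute derivatives of f(x) = 8*sin(4*x/5):
  f'(x)  = 32*cos(4*x/5)/5
  f''(x) = -128*sin(4*x/5)/25
Substitute x = B_t and multiply the f'' term by 1/2:
  drift     = (1/2) * (-128*sin(4*x/5)/25) evaluated at B_t = -64*sin(4*B_t/5)/25
  diffusion = (32*cos(4*x/5)/5) evaluated at B_t = 32*cos(4*B_t/5)/5
Therefore d(8*sin(4*B_t/5)) = (-64*sin(4*B_t/5)/25) dt + (32*cos(4*B_t/5)/5) dB_t.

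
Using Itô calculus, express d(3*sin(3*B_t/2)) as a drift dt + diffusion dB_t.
d(3*sin(3*B_t/2)) = (-27*sin(3*B_t/2)/8) dt + (9*cos(3*B_t/2)/2) dB_t

Itô's formula for f(B_t) gives d f(B_t) = f'(B_t) dB_t + (1/2) f''(B_t) dt. Compute derivatives of f(x) = 3*sin(3*x/2):
  f'(x)  = 9*cos(3*x/2)/2
  f''(x) = -27*sin(3*x/2)/4
Substitute x = B_t and multiply the f'' term by 1/2:
  drift     = (1/2) * (-27*sin(3*x/2)/4) evaluated at B_t = -27*sin(3*B_t/2)/8
  diffusion = (9*cos(3*x/2)/2) evaluated at B_t = 9*cos(3*B_t/2)/2
Therefore d(3*sin(3*B_t/2)) = (-27*sin(3*B_t/2)/8) dt + (9*cos(3*B_t/2)/2) dB_t.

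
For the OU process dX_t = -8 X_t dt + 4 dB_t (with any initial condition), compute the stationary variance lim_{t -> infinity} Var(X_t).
lim Var(X_t) = 1

The OU SDE dX = -theta X dt + sigma dB admits the integrating factor exp(theta t): d(exp(theta t) X_t) = sigma exp(theta t) dB_t. Integrating from 0 to t gives X_t = x_0 * exp(-theta t) + sigma * int_0^t exp(-theta (t-s)) dB_s for any initial x_0. The Itô integral has variance (by the Itô isometry) sigma^2 * int_0^t exp(-2 theta (t - s)) ds = sigma^2 * (1 - exp(-2 theta t)) / (2 theta), independent of x_0.
With theta = 8, sigma = 4:
  Var(X_t) = (4)^2 * (1 - exp(-2*8 t)) / (2 * 8) = 1 - exp(-16*t).
As t -> infinity, exp(-2*8 t) -> 0, so the stationary variance is sigma^2 / (2 theta) = 1.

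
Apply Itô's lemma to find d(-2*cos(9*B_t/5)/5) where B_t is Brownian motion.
d(-2*cos(9*B_t/5)/5) = (81*cos(9*B_t/5)/125) dt + (18*sin(9*B_t/5)/25) dB_t

Itô's formula for f(B_t) gives d f(B_t) = f'(B_t) dB_t + (1/2) f''(B_t) dt. Compute derivatives of f(x) = -2*cos(9*x/5)/5:
  f'(x)  = 18*sin(9*x/5)/25
  f''(x) = 162*cos(9*x/5)/125
Substitute x = B_t and multiply the f'' term by 1/2:
  drift     = (1/2) * (162*cos(9*x/5)/125) evaluated at B_t = 81*cos(9*B_t/5)/125
  diffusion = (18*sin(9*x/5)/25) evaluated at B_t = 18*sin(9*B_t/5)/25
Therefore d(-2*cos(9*B_t/5)/5) = (81*cos(9*B_t/5)/125) dt + (18*sin(9*B_t/5)/25) dB_t.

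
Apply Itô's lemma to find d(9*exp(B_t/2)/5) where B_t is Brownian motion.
d(9*exp(B_t/2)/5) = (9*exp(B_t/2)/40) dt + (9*exp(B_t/2)/10) dB_t

Itô's formula for f(B_t) gives d f(B_t) = f'(B_t) dB_t + (1/2) f''(B_t) dt. Compute derivatives of f(x) = 9*exp(x/2)/5:
  f'(x)  = 9*exp(x/2)/10
  f''(x) = 9*exp(x/2)/20
Substitute x = B_t and multiply the f'' term by 1/2:
  drift     = (1/2) * (9*exp(x/2)/20) evaluated at B_t = 9*exp(B_t/2)/40
  diffusion = (9*exp(x/2)/10) evaluated at B_t = 9*exp(B_t/2)/10
Therefore d(9*exp(B_t/2)/5) = (9*exp(B_t/2)/40) dt + (9*exp(B_t/2)/10) dB_t.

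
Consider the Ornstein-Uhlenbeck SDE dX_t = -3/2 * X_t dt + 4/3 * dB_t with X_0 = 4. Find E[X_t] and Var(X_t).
E[X_t] = 4*exp(-3*t/2); Var(X_t) = 16/27 - 16*exp(-3*t)/27

The OU SDE dX = -theta X dt + sigma dB admits the integrating factor exp(theta t): d(exp(theta t) X_t) = sigma exp(theta t) dB_t. Integrating from 0 to t:
  X_t = x_0 * exp(-theta t) + sigma * int_0^t exp(-theta (t-s)) dB_s.
The Itô integral has mean 0 and (by the Itô isometry) variance sigma^2 * int_0^t exp(-2 theta (t - s)) ds = sigma^2 * (1 - exp(-2 theta t)) / (2 theta).
With theta = 3/2, sigma = 4/3, x_0 = 4:
  E[X_t] = 4 * exp(-3/2 t) = 4*exp(-3*t/2)
  Var(X_t) = (4/3)^2 * (1 - exp(-2*3/2 t)) / (2 * 3/2) = 16/27 - 16*exp(-3*t)/27.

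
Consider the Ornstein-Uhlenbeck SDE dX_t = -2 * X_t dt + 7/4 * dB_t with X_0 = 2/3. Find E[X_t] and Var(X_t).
E[X_t] = 2*exp(-2*t)/3; Var(X_t) = 49/64 - 49*exp(-4*t)/64

The OU SDE dX = -theta X dt + sigma dB admits the integrating factor exp(theta t): d(exp(theta t) X_t) = sigma exp(theta t) dB_t. Integrating from 0 to t:
  X_t = x_0 * exp(-theta t) + sigma * int_0^t exp(-theta (t-s)) dB_s.
The Itô integral has mean 0 and (by the Itô isometry) variance sigma^2 * int_0^t exp(-2 theta (t - s)) ds = sigma^2 * (1 - exp(-2 theta t)) / (2 theta).
With theta = 2, sigma = 7/4, x_0 = 2/3:
  E[X_t] = 2/3 * exp(-2 t) = 2*exp(-2*t)/3
  Var(X_t) = (7/4)^2 * (1 - exp(-2*2 t)) / (2 * 2) = 49/64 - 49*exp(-4*t)/64.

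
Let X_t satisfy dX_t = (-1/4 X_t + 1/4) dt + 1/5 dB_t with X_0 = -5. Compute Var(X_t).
Var(X_t) = 2/25 - 2*exp(-t/2)/25

The variance V(t) = Var(X_t) satisfies V'(t) = 2 a V(t) + c^2 with V(0) = 0 (drift coefficient is linear in X, diffusion is constant). With a = -1/4, c = 1/5, the solution is
  V(t) = (c^2 / (2 a)) * (exp(2 a t) - 1)
       = ((1/5)^2 / (2*(-1/4))) * (exp((-1/2) t) - 1)
       = 2/25 - 2*exp(-t/2)/25.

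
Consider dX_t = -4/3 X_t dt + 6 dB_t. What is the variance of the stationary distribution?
lim Var(X_t) = 27/2

The OU SDE dX = -theta X dt + sigma dB admits the integrating factor exp(theta t): d(exp(theta t) X_t) = sigma exp(theta t) dB_t. Integrating from 0 to t gives X_t = x_0 * exp(-theta t) + sigma * int_0^t exp(-theta (t-s)) dB_s for any initial x_0. The Itô integral has variance (by the Itô isometry) sigma^2 * int_0^t exp(-2 theta (t - s)) ds = sigma^2 * (1 - exp(-2 theta t)) / (2 theta), independent of x_0.
With theta = 4/3, sigma = 6:
  Var(X_t) = (6)^2 * (1 - exp(-2*4/3 t)) / (2 * 4/3) = 27/2 - 27*exp(-8*t/3)/2.
As t -> infinity, exp(-2*4/3 t) -> 0, so the stationary variance is sigma^2 / (2 theta) = 27/2.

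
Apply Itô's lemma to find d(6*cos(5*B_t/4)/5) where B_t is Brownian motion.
d(6*cos(5*B_t/4)/5) = (-15*cos(5*B_t/4)/16) dt + (-3*sin(5*B_t/4)/2) dB_t

Itô's formula for f(B_t) gives d f(B_t) = f'(B_t) dB_t + (1/2) f''(B_t) dt. Compute derivatives of f(x) = 6*cos(5*x/4)/5:
  f'(x)  = -3*sin(5*x/4)/2
  f''(x) = -15*cos(5*x/4)/8
Substitute x = B_t and multiply the f'' term by 1/2:
  drift     = (1/2) * (-15*cos(5*x/4)/8) evaluated at B_t = -15*cos(5*B_t/4)/16
  diffusion = (-3*sin(5*x/4)/2) evaluated at B_t = -3*sin(5*B_t/4)/2
Therefore d(6*cos(5*B_t/4)/5) = (-15*cos(5*B_t/4)/16) dt + (-3*sin(5*B_t/4)/2) dB_t.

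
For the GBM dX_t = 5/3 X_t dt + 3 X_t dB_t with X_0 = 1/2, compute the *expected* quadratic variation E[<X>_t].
E[<X>_t] = 27*exp(37*t/3)/148 - 27/148

<X>_t = int_0^t (3 * X_s)^2 ds. Taking expectation inside the integral: E[<X>_t] = 3^2 * int_0^t E[X_s^2] ds. For GBM, E[X_s^2] = x_0^2 * exp((2 mu + sigma^2) s). Integrating:
  E[<X>_t] = 3^2 * (1/2)^2 * (exp((2*(5/3) + 3^2) t) - 1) / (2*(5/3) + 3^2)
           = 3^2 * (1/2)^2 * (exp((37/3) t) - 1) / (37/3) = 27*exp(37*t/3)/148 - 27/148.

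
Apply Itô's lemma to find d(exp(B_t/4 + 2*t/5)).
d(exp(B_t/4 + 2*t/5)) = (69*exp(B_t/4 + 2*t/5)/160) dt + (exp(B_t/4 + 2*t/5)/4) dB_t

Itô's formula for f(t, x): d f(t, B_t) = (f_t + (1/2) f_xx) dt + f_x dB_t. Compute partials of f(t, x) = exp(2*t/5 + x/4):
  f_t(t,x)  = 2*exp(2*t/5 + x/4)/5
  f_x(t,x)  = exp(2*t/5 + x/4)/4
  f_xx(t,x) = exp(2*t/5 + x/4)/16
Assemble drift = f_t + (1/2) f_xx = 69*exp(2*t/5 + x/4)/160 and diffusion = f_x = exp(2*t/5 + x/4)/4. Substituting x = B_t:
  d(exp(B_t/4 + 2*t/5)) = (69*exp(B_t/4 + 2*t/5)/160) dt + (exp(B_t/4 + 2*t/5)/4) dB_t.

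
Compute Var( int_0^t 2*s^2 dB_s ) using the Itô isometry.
Var = 4*t^5/5

The Itô integral of a deterministic integrand f(s) has mean 0 because each increment f(s) * (B_{s+ds} - B_s) has mean 0. By the Itô isometry:
  Var( int_0^t f(s) dB_s ) = E[ (int_0^t f(s) dB_s)^2 ] = int_0^t f(s)^2 ds.
Here f(s) = 2*s^2, so f(s)^2 = 4*s^4. Integrate:
  int_0^t (4*s^4) ds = 4*t^5/5.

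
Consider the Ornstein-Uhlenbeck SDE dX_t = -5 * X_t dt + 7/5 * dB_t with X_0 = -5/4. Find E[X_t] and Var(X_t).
E[X_t] = -5*exp(-5*t)/4; Var(X_t) = 49/250 - 49*exp(-10*t)/250

The OU SDE dX = -theta X dt + sigma dB admits the integrating factor exp(theta t): d(exp(theta t) X_t) = sigma exp(theta t) dB_t. Integrating from 0 to t:
  X_t = x_0 * exp(-theta t) + sigma * int_0^t exp(-theta (t-s)) dB_s.
The Itô integral has mean 0 and (by the Itô isometry) variance sigma^2 * int_0^t exp(-2 theta (t - s)) ds = sigma^2 * (1 - exp(-2 theta t)) / (2 theta).
With theta = 5, sigma = 7/5, x_0 = -5/4:
  E[X_t] = -5/4 * exp(-5 t) = -5*exp(-5*t)/4
  Var(X_t) = (7/5)^2 * (1 - exp(-2*5 t)) / (2 * 5) = 49/250 - 49*exp(-10*t)/250.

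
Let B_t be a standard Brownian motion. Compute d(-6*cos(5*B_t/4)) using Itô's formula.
d(-6*cos(5*B_t/4)) = (75*cos(5*B_t/4)/16) dt + (15*sin(5*B_t/4)/2) dB_t

Itô's formula for f(B_t) gives d f(B_t) = f'(B_t) dB_t + (1/2) f''(B_t) dt. Compute derivatives of f(x) = -6*cos(5*x/4):
  f'(x)  = 15*sin(5*x/4)/2
  f''(x) = 75*cos(5*x/4)/8
Substitute x = B_t and multiply the f'' term by 1/2:
  drift     = (1/2) * (75*cos(5*x/4)/8) evaluated at B_t = 75*cos(5*B_t/4)/16
  diffusion = (15*sin(5*x/4)/2) evaluated at B_t = 15*sin(5*B_t/4)/2
Therefore d(-6*cos(5*B_t/4)) = (75*cos(5*B_t/4)/16) dt + (15*sin(5*B_t/4)/2) dB_t.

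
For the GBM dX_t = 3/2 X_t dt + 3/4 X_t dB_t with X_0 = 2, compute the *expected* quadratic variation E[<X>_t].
E[<X>_t] = 12*exp(57*t/16)/19 - 12/19

<X>_t = int_0^t ((3/4) * X_s)^2 ds. Taking expectation inside the integral: E[<X>_t] = (3/4)^2 * int_0^t E[X_s^2] ds. For GBM, E[X_s^2] = x_0^2 * exp((2 mu + sigma^2) s). Integrating:
  E[<X>_t] = (3/4)^2 * 2^2 * (exp((2*(3/2) + (3/4)^2) t) - 1) / (2*(3/2) + (3/4)^2)
           = (3/4)^2 * 2^2 * (exp((57/16) t) - 1) / (57/16) = 12*exp(57*t/16)/19 - 12/19.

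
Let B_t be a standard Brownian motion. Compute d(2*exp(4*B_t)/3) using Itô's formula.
d(2*exp(4*B_t)/3) = (16*exp(4*B_t)/3) dt + (8*exp(4*B_t)/3) dB_t

Itô's formula for f(B_t) gives d f(B_t) = f'(B_t) dB_t + (1/2) f''(B_t) dt. Compute derivatives of f(x) = 2*exp(4*x)/3:
  f'(x)  = 8*exp(4*x)/3
  f''(x) = 32*exp(4*x)/3
Substitute x = B_t and multiply the f'' term by 1/2:
  drift     = (1/2) * (32*exp(4*x)/3) evaluated at B_t = 16*exp(4*B_t)/3
  diffusion = (8*exp(4*x)/3) evaluated at B_t = 8*exp(4*B_t)/3
Therefore d(2*exp(4*B_t)/3) = (16*exp(4*B_t)/3) dt + (8*exp(4*B_t)/3) dB_t.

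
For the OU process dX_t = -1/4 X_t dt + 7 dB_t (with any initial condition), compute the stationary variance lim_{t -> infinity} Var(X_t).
lim Var(X_t) = 98

The OU SDE dX = -theta X dt + sigma dB admits the integrating factor exp(theta t): d(exp(theta t) X_t) = sigma exp(theta t) dB_t. Integrating from 0 to t gives X_t = x_0 * exp(-theta t) + sigma * int_0^t exp(-theta (t-s)) dB_s for any initial x_0. The Itô integral has variance (by the Itô isometry) sigma^2 * int_0^t exp(-2 theta (t - s)) ds = sigma^2 * (1 - exp(-2 theta t)) / (2 theta), independent of x_0.
With theta = 1/4, sigma = 7:
  Var(X_t) = (7)^2 * (1 - exp(-2*1/4 t)) / (2 * 1/4) = 98 - 98*exp(-t/2).
As t -> infinity, exp(-2*1/4 t) -> 0, so the stationary variance is sigma^2 / (2 theta) = 98.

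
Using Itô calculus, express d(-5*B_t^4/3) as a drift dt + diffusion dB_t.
d(-5*B_t^4/3) = (-10*B_t^2) dt + (-20*B_t^3/3) dB_t

Itô's formula for f(B_t) gives d f(B_t) = f'(B_t) dB_t + (1/2) f''(B_t) dt. Compute derivatives of f(x) = -5*x^4/3:
  f'(x)  = -20*x^3/3
  f''(x) = -20*x^2
Substitute x = B_t and multiply the f'' term by 1/2:
  drift     = (1/2) * (-20*x^2) evaluated at B_t = -10*B_t^2
  diffusion = (-20*x^3/3) evaluated at B_t = -20*B_t^3/3
Therefore d(-5*B_t^4/3) = (-10*B_t^2) dt + (-20*B_t^3/3) dB_t.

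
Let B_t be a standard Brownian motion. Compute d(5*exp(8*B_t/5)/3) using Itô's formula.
d(5*exp(8*B_t/5)/3) = (32*exp(8*B_t/5)/15) dt + (8*exp(8*B_t/5)/3) dB_t

Itô's formula for f(B_t) gives d f(B_t) = f'(B_t) dB_t + (1/2) f''(B_t) dt. Compute derivatives of f(x) = 5*exp(8*x/5)/3:
  f'(x)  = 8*exp(8*x/5)/3
  f''(x) = 64*exp(8*x/5)/15
Substitute x = B_t and multiply the f'' term by 1/2:
  drift     = (1/2) * (64*exp(8*x/5)/15) evaluated at B_t = 32*exp(8*B_t/5)/15
  diffusion = (8*exp(8*x/5)/3) evaluated at B_t = 8*exp(8*B_t/5)/3
Therefore d(5*exp(8*B_t/5)/3) = (32*exp(8*B_t/5)/15) dt + (8*exp(8*B_t/5)/3) dB_t.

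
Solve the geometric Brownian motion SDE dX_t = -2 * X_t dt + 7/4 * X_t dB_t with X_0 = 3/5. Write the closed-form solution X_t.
X_t = 3/5 * exp((-113/32) * t + (7/4) * B_t)

For GBM dX = mu X dt + sigma X dB with X_0 = x_0, apply Itô to Y = log X: dY = (mu - sigma^2/2) dt + sigma dB, so Y_t = log(x_0) + (mu - sigma^2/2) t + sigma B_t and hence X_t = x_0 * exp((mu - sigma^2/2) t + sigma B_t).
With mu = -2, sigma = 7/4, x_0 = 3/5, this gives:
  X_t = 3/5 * exp((-113/32) * t + (7/4) * B_t).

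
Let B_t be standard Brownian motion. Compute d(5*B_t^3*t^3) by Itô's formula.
d(5*B_t^3*t^3) = (15*B_t*t^2*(B_t^2 + t)) dt + (15*B_t^2*t^3) dB_t

Itô's formula for f(t, x): d f(t, B_t) = (f_t + (1/2) f_xx) dt + f_x dB_t. Compute partials of f(t, x) = 5*t^3*x^3:
  f_t(t,x)  = 15*t^2*x^3
  f_x(t,x)  = 15*t^3*x^2
  f_xx(t,x) = 30*t^3*x
Assemble drift = f_t + (1/2) f_xx = 15*t^2*x*(t + x^2) and diffusion = f_x = 15*t^3*x^2. Substituting x = B_t:
  d(5*B_t^3*t^3) = (15*B_t*t^2*(B_t^2 + t)) dt + (15*B_t^2*t^3) dB_t.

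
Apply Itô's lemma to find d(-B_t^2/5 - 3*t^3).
d(-B_t^2/5 - 3*t^3) = (-9*t^2 - 1/5) dt + (-2*B_t/5) dB_t

Itô's formula for f(t, x): d f(t, B_t) = (f_t + (1/2) f_xx) dt + f_x dB_t. Compute partials of f(t, x) = -3*t^3 - x^2/5:
  f_t(t,x)  = -9*t^2
  f_x(t,x)  = -2*x/5
  f_xx(t,x) = -2/5
Assemble drift = f_t + (1/2) f_xx = -9*t^2 - 1/5 and diffusion = f_x = -2*x/5. Substituting x = B_t:
  d(-B_t^2/5 - 3*t^3) = (-9*t^2 - 1/5) dt + (-2*B_t/5) dB_t.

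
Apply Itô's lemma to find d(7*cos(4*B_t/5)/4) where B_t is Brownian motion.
d(7*cos(4*B_t/5)/4) = (-14*cos(4*B_t/5)/25) dt + (-7*sin(4*B_t/5)/5) dB_t

Itô's formula for f(B_t) gives d f(B_t) = f'(B_t) dB_t + (1/2) f''(B_t) dt. Compute derivatives of f(x) = 7*cos(4*x/5)/4:
  f'(x)  = -7*sin(4*x/5)/5
  f''(x) = -28*cos(4*x/5)/25
Substitute x = B_t and multiply the f'' term by 1/2:
  drift     = (1/2) * (-28*cos(4*x/5)/25) evaluated at B_t = -14*cos(4*B_t/5)/25
  diffusion = (-7*sin(4*x/5)/5) evaluated at B_t = -7*sin(4*B_t/5)/5
Therefore d(7*cos(4*B_t/5)/4) = (-14*cos(4*B_t/5)/25) dt + (-7*sin(4*B_t/5)/5) dB_t.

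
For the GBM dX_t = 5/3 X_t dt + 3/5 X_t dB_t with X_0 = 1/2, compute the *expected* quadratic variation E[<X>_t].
E[<X>_t] = 27*exp(277*t/75)/1108 - 27/1108

<X>_t = int_0^t ((3/5) * X_s)^2 ds. Taking expectation inside the integral: E[<X>_t] = (3/5)^2 * int_0^t E[X_s^2] ds. For GBM, E[X_s^2] = x_0^2 * exp((2 mu + sigma^2) s). Integrating:
  E[<X>_t] = (3/5)^2 * (1/2)^2 * (exp((2*(5/3) + (3/5)^2) t) - 1) / (2*(5/3) + (3/5)^2)
           = (3/5)^2 * (1/2)^2 * (exp((277/75) t) - 1) / (277/75) = 27*exp(277*t/75)/1108 - 27/1108.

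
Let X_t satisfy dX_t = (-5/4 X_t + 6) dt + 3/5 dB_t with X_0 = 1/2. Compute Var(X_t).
Var(X_t) = 18/125 - 18*exp(-5*t/2)/125

The variance V(t) = Var(X_t) satisfies V'(t) = 2 a V(t) + c^2 with V(0) = 0 (drift coefficient is linear in X, diffusion is constant). With a = -5/4, c = 3/5, the solution is
  V(t) = (c^2 / (2 a)) * (exp(2 a t) - 1)
       = ((3/5)^2 / (2*(-5/4))) * (exp((-5/2) t) - 1)
       = 18/125 - 18*exp(-5*t/2)/125.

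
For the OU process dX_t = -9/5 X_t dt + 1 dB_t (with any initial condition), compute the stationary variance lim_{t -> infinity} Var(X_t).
lim Var(X_t) = 5/18

The OU SDE dX = -theta X dt + sigma dB admits the integrating factor exp(theta t): d(exp(theta t) X_t) = sigma exp(theta t) dB_t. Integrating from 0 to t gives X_t = x_0 * exp(-theta t) + sigma * int_0^t exp(-theta (t-s)) dB_s for any initial x_0. The Itô integral has variance (by the Itô isometry) sigma^2 * int_0^t exp(-2 theta (t - s)) ds = sigma^2 * (1 - exp(-2 theta t)) / (2 theta), independent of x_0.
With theta = 9/5, sigma = 1:
  Var(X_t) = (1)^2 * (1 - exp(-2*9/5 t)) / (2 * 9/5) = 5/18 - 5*exp(-18*t/5)/18.
As t -> infinity, exp(-2*9/5 t) -> 0, so the stationary variance is sigma^2 / (2 theta) = 5/18.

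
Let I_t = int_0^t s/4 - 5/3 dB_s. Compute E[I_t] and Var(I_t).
E[I_t] = 0; Var(I_t) = t*(3*t^2 - 60*t + 400)/144

The Itô integral of a deterministic integrand f(s) has mean 0 because each increment f(s) * (B_{s+ds} - B_s) has mean 0. By the Itô isometry:
  Var( int_0^t f(s) dB_s ) = E[ (int_0^t f(s) dB_s)^2 ] = int_0^t f(s)^2 ds.
Here f(s) = s/4 - 5/3, so f(s)^2 = (3*s - 20)^2/144. Integrate:
  int_0^t ((3*s - 20)^2/144) ds = t*(3*t^2 - 60*t + 400)/144.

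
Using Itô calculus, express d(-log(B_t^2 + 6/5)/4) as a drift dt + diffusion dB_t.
d(-log(B_t^2 + 6/5)/4) = (5*(5*B_t^2 - 6)/(4*(5*B_t^2 + 6)^2)) dt + (-5*B_t/(10*B_t^2 + 12)) dB_t

Itô's formula for f(B_t) gives d f(B_t) = f'(B_t) dB_t + (1/2) f''(B_t) dt. Compute derivatives of f(x) = -log(x^2 + 6/5)/4:
  f'(x)  = -5*x/(10*x^2 + 12)
  f''(x) = 5*(5*x^2 - 6)/(2*(5*x^2 + 6)^2)
Substitute x = B_t and multiply the f'' term by 1/2:
  drift     = (1/2) * (5*(5*x^2 - 6)/(2*(5*x^2 + 6)^2)) evaluated at B_t = 5*(5*B_t^2 - 6)/(4*(5*B_t^2 + 6)^2)
  diffusion = (-5*x/(10*x^2 + 12)) evaluated at B_t = -5*B_t/(10*B_t^2 + 12)
Therefore d(-log(B_t^2 + 6/5)/4) = (5*(5*B_t^2 - 6)/(4*(5*B_t^2 + 6)^2)) dt + (-5*B_t/(10*B_t^2 + 12)) dB_t.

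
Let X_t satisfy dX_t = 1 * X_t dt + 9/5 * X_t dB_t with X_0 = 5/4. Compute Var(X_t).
Var(X_t) = 25*(exp(81*t/25) - 1)*exp(2*t)/16

For GBM dX = mu X dt + sigma X dB with X_0 = x_0, apply Itô to Y = log X: dY = (mu - sigma^2/2) dt + sigma dB, so Y_t = log(x_0) + (mu - sigma^2/2) t + sigma B_t and hence X_t = x_0 * exp((mu - sigma^2/2) t + sigma B_t).
With mu = 1, sigma = 9/5, x_0 = 5/4, this gives:
  X_t = 5/4 * exp((-31/50) * t + (9/5) * B_t).
Since sigma*B_t ~ Normal(0, sigma^2 t), E[exp(sigma*B_t)] = exp(sigma^2 t / 2); so E[X_t] = x_0 * exp((mu - sigma^2/2) t) * exp(sigma^2 t / 2) = x_0 * exp(mu t) = 5*exp(t)/4.
Var(X_t) = E[X_t^2] - (E[X_t])^2 = x_0^2 * exp(2 mu t) * (exp(sigma^2 t) - 1) = 25*(exp(81*t/25) - 1)*exp(2*t)/16.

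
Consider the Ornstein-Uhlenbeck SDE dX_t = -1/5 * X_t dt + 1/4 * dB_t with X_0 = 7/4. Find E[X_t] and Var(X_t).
E[X_t] = 7*exp(-t/5)/4; Var(X_t) = 5/32 - 5*exp(-2*t/5)/32

The OU SDE dX = -theta X dt + sigma dB admits the integrating factor exp(theta t): d(exp(theta t) X_t) = sigma exp(theta t) dB_t. Integrating from 0 to t:
  X_t = x_0 * exp(-theta t) + sigma * int_0^t exp(-theta (t-s)) dB_s.
The Itô integral has mean 0 and (by the Itô isometry) variance sigma^2 * int_0^t exp(-2 theta (t - s)) ds = sigma^2 * (1 - exp(-2 theta t)) / (2 theta).
With theta = 1/5, sigma = 1/4, x_0 = 7/4:
  E[X_t] = 7/4 * exp(-1/5 t) = 7*exp(-t/5)/4
  Var(X_t) = (1/4)^2 * (1 - exp(-2*1/5 t)) / (2 * 1/5) = 5/32 - 5*exp(-2*t/5)/32.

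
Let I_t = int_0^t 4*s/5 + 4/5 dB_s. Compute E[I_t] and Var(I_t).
E[I_t] = 0; Var(I_t) = 16*t*(t^2 + 3*t + 3)/75

The Itô integral of a deterministic integrand f(s) has mean 0 because each increment f(s) * (B_{s+ds} - B_s) has mean 0. By the Itô isometry:
  Var( int_0^t f(s) dB_s ) = E[ (int_0^t f(s) dB_s)^2 ] = int_0^t f(s)^2 ds.
Here f(s) = 4*s/5 + 4/5, so f(s)^2 = 16*(s + 1)^2/25. Integrate:
  int_0^t (16*(s + 1)^2/25) ds = 16*t*(t^2 + 3*t + 3)/75.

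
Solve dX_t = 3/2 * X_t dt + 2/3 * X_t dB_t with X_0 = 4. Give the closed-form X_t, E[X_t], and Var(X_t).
X_t = 4 * exp((23/18) t + (2/3) B_t); E[X_t] = 4*exp(3*t/2); Var(X_t) = 16*(exp(4*t/9) - 1)*exp(3*t)

For GBM dX = mu X dt + sigma X dB with X_0 = x_0, apply Itô to Y = log X: dY = (mu - sigma^2/2) dt + sigma dB, so Y_t = log(x_0) + (mu - sigma^2/2) t + sigma B_t and hence X_t = x_0 * exp((mu - sigma^2/2) t + sigma B_t).
With mu = 3/2, sigma = 2/3, x_0 = 4, this gives:
  X_t = 4 * exp((23/18) * t + (2/3) * B_t).
Since sigma*B_t ~ Normal(0, sigma^2 t), E[exp(sigma*B_t)] = exp(sigma^2 t / 2); so E[X_t] = x_0 * exp((mu - sigma^2/2) t) * exp(sigma^2 t / 2) = x_0 * exp(mu t) = 4*exp(3*t/2).
Var(X_t) = E[X_t^2] - (E[X_t])^2 = x_0^2 * exp(2 mu t) * (exp(sigma^2 t) - 1) = 16*(exp(4*t/9) - 1)*exp(3*t).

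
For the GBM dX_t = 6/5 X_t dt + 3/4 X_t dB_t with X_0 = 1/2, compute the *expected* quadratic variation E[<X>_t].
E[<X>_t] = 15*exp(237*t/80)/316 - 15/316

<X>_t = int_0^t ((3/4) * X_s)^2 ds. Taking expectation inside the integral: E[<X>_t] = (3/4)^2 * int_0^t E[X_s^2] ds. For GBM, E[X_s^2] = x_0^2 * exp((2 mu + sigma^2) s). Integrating:
  E[<X>_t] = (3/4)^2 * (1/2)^2 * (exp((2*(6/5) + (3/4)^2) t) - 1) / (2*(6/5) + (3/4)^2)
           = (3/4)^2 * (1/2)^2 * (exp((237/80) t) - 1) / (237/80) = 15*exp(237*t/80)/316 - 15/316.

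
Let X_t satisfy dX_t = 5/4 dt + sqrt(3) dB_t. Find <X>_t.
<X>_t = 3*t

For an Itô process dX_t = a(t) dt + b(t) dB_t, the quadratic variation is <X>_t = int_0^t b(s)^2 ds (the drift term does not contribute). Here b(s) = sqrt(3), so
  b(s)^2 = 3.
Integrating from 0 to t:
  <X>_t = int_0^t (3) ds = 3*t.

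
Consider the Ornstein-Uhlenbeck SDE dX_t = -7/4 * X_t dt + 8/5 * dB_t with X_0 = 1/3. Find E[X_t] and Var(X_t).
E[X_t] = exp(-7*t/4)/3; Var(X_t) = 128/175 - 128*exp(-7*t/2)/175

The OU SDE dX = -theta X dt + sigma dB admits the integrating factor exp(theta t): d(exp(theta t) X_t) = sigma exp(theta t) dB_t. Integrating from 0 to t:
  X_t = x_0 * exp(-theta t) + sigma * int_0^t exp(-theta (t-s)) dB_s.
The Itô integral has mean 0 and (by the Itô isometry) variance sigma^2 * int_0^t exp(-2 theta (t - s)) ds = sigma^2 * (1 - exp(-2 theta t)) / (2 theta).
With theta = 7/4, sigma = 8/5, x_0 = 1/3:
  E[X_t] = 1/3 * exp(-7/4 t) = exp(-7*t/4)/3
  Var(X_t) = (8/5)^2 * (1 - exp(-2*7/4 t)) / (2 * 7/4) = 128/175 - 128*exp(-7*t/2)/175.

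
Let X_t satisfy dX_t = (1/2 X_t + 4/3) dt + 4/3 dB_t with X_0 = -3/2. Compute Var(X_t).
Var(X_t) = 16*exp(t)/9 - 16/9

The variance V(t) = Var(X_t) satisfies V'(t) = 2 a V(t) + c^2 with V(0) = 0 (drift coefficient is linear in X, diffusion is constant). With a = 1/2, c = 4/3, the solution is
  V(t) = (c^2 / (2 a)) * (exp(2 a t) - 1)
       = ((4/3)^2 / (2*(1/2))) * (exp(1 t) - 1)
       = 16*exp(t)/9 - 16/9.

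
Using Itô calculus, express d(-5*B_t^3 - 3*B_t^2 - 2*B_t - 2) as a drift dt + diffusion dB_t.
d(-5*B_t^3 - 3*B_t^2 - 2*B_t - 2) = (-15*B_t - 3) dt + (-15*B_t^2 - 6*B_t - 2) dB_t

Itô's formula for f(B_t) gives d f(B_t) = f'(B_t) dB_t + (1/2) f''(B_t) dt. Compute derivatives of f(x) = -5*x^3 - 3*x^2 - 2*x - 2:
  f'(x)  = -15*x^2 - 6*x - 2
  f''(x) = -30*x - 6
Substitute x = B_t and multiply the f'' term by 1/2:
  drift     = (1/2) * (-30*x - 6) evaluated at B_t = -15*B_t - 3
  diffusion = (-15*x^2 - 6*x - 2) evaluated at B_t = -15*B_t^2 - 6*B_t - 2
Therefore d(-5*B_t^3 - 3*B_t^2 - 2*B_t - 2) = (-15*B_t - 3) dt + (-15*B_t^2 - 6*B_t - 2) dB_t.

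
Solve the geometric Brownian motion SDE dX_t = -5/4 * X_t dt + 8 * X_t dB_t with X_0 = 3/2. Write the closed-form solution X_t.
X_t = 3/2 * exp((-133/4) * t + (8) * B_t)

For GBM dX = mu X dt + sigma X dB with X_0 = x_0, apply Itô to Y = log X: dY = (mu - sigma^2/2) dt + sigma dB, so Y_t = log(x_0) + (mu - sigma^2/2) t + sigma B_t and hence X_t = x_0 * exp((mu - sigma^2/2) t + sigma B_t).
With mu = -5/4, sigma = 8, x_0 = 3/2, this gives:
  X_t = 3/2 * exp((-133/4) * t + (8) * B_t).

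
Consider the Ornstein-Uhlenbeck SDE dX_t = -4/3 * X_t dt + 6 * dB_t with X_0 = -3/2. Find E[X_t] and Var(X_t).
E[X_t] = -3*exp(-4*t/3)/2; Var(X_t) = 27/2 - 27*exp(-8*t/3)/2

The OU SDE dX = -theta X dt + sigma dB admits the integrating factor exp(theta t): d(exp(theta t) X_t) = sigma exp(theta t) dB_t. Integrating from 0 to t:
  X_t = x_0 * exp(-theta t) + sigma * int_0^t exp(-theta (t-s)) dB_s.
The Itô integral has mean 0 and (by the Itô isometry) variance sigma^2 * int_0^t exp(-2 theta (t - s)) ds = sigma^2 * (1 - exp(-2 theta t)) / (2 theta).
With theta = 4/3, sigma = 6, x_0 = -3/2:
  E[X_t] = -3/2 * exp(-4/3 t) = -3*exp(-4*t/3)/2
  Var(X_t) = (6)^2 * (1 - exp(-2*4/3 t)) / (2 * 4/3) = 27/2 - 27*exp(-8*t/3)/2.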